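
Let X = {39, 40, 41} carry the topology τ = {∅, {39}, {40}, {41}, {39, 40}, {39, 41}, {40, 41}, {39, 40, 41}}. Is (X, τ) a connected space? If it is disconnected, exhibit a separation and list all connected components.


(X, τ) is disconnected; components = [{39}, {40}, {41}].

Find clopen sets (U ∈ τ with X ∖ U ∈ τ):
  U = ∅, X ∖ U = {39, 40, 41} — both open, so U is clopen.
  U = {39}, X ∖ U = {40, 41} — both open, so U is clopen.
  U = {40}, X ∖ U = {39, 41} — both open, so U is clopen.
  U = {41}, X ∖ U = {39, 40} — both open, so U is clopen.
  U = {39, 40}, X ∖ U = {41} — both open, so U is clopen.
  U = {39, 41}, X ∖ U = {40} — both open, so U is clopen.
  U = {40, 41}, X ∖ U = {39} — both open, so U is clopen.
  U = {39, 40, 41}, X ∖ U = ∅ — both open, so U is clopen.
Nontrivial clopen(s) exist: e.g. {40}. So (X, τ) is disconnected.
Compute connected components by grouping points that agree on all clopens:
  component: {39}
  component: {40}
  component: {41}


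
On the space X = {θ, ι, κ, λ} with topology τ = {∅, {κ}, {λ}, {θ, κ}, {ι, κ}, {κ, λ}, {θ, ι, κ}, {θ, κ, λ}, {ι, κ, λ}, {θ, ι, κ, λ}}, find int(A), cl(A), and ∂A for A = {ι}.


int(A) = ∅, cl(A) = {ι}, ∂A = {ι}.

Closed sets in (X, τ) are complements of opens:
  closed(X, τ) = {∅, {θ}, {ι}, {λ}, {θ, ι}, {θ, λ}, {ι, λ}, {θ, ι, κ}, {θ, ι, λ}, {θ, ι, κ, λ}}.
int(A) = ⋃ {U ∈ τ : U ⊆ A}. Opens contained in A: ∅.
Taking the union of these: int(A) = ∅.
cl(A) = ⋂ {C closed : A ⊆ C}. Closed sets containing A: {ι}, {θ, ι}, {ι, λ}, {θ, ι, κ}, {θ, ι, λ}, {θ, ι, κ, λ}.
Intersecting these: cl(A) = {ι}.
∂A = cl(A) ∖ int(A) = {ι} ∖ ∅ = {ι}.


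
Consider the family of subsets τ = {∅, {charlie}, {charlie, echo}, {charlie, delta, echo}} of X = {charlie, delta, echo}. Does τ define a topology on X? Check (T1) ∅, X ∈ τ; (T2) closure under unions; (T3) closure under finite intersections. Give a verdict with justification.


τ IS a topology on X.

Axiom (T1): ∅ ∈ τ? Yes; X ∈ τ? Yes.
Axiom (T2/T3): check pairwise unions and intersections of members of τ.
All pairwise intersections and unions checked — each lies in τ. Therefore τ satisfies (T1), (T2), (T3): it IS a topology on X.


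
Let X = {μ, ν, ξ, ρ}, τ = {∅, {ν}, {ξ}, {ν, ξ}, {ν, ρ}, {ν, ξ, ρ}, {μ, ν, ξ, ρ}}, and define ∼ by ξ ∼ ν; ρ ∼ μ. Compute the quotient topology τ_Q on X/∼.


X/∼ = {[μ=ρ], [ν=ξ]}; |τ_Q| = 3.

Equivalence classes: [μ=ρ], [ν=ξ].
Quotient map π: X → X/∼ sends μ ↦ [μ=ρ], ν ↦ [ν=ξ], ξ ↦ [ν=ξ], ρ ↦ [μ=ρ].
For each subset V ⊆ X/∼, compute π^{-1}(V) ⊆ X and check whether π^{-1}(V) ∈ τ. V is open in τ_Q iff π^{-1}(V) ∈ τ.
  V = {}: π^{-1}(V) = ∅ ∈ τ ✓.
  V = {[μ=ρ]}: π^{-1}(V) = {μ, ρ} ∉ τ ✗.
  V = {[ν=ξ]}: π^{-1}(V) = {ν, ξ} ∈ τ ✓.
  V = {[μ=ρ], [ν=ξ]}: π^{-1}(V) = {μ, ν, ξ, ρ} ∈ τ ✓.
Open sets in the quotient: τ_Q = {{}, {[ν=ξ]}, {[μ=ρ], [ν=ξ]}} (3 elements).


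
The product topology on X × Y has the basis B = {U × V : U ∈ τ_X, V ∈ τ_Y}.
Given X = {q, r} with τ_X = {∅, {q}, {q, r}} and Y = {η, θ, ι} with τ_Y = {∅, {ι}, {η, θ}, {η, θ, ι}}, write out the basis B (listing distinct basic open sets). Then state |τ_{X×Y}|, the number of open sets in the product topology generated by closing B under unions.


Basis B = {∅ × ∅, {q} × {ι}, {q} × {η, θ}, {q, r} × {ι}, {q} × {η, θ, ι}, {q, r} × {η, θ}, {q, r} × {η, θ, ι}}; |τ_{X×Y}| = 9.

Enumerate products U × V with U ∈ τ_X, V ∈ τ_Y (deduplicated):
  ∅ × ∅ = {} (∅)
  {q} × {ι} = {(q,ι)}
  {q} × {η, θ} = {(q,η), (q,θ)}
  {q, r} × {ι} = {(q,ι), (r,ι)}
  {q} × {η, θ, ι} = {(q,η), (q,θ), (q,ι)}
  {q, r} × {η, θ} = {(q,η), (q,θ), (r,η), (r,θ)}
  {q, r} × {η, θ, ι} = {(q,η), (q,θ), (q,ι), (r,η), (r,θ), (r,ι)}
These 7 distinct sets form the basis B.
Close under arbitrary unions to get τ_{X×Y}; counting gives |τ_{X×Y}| = 9.


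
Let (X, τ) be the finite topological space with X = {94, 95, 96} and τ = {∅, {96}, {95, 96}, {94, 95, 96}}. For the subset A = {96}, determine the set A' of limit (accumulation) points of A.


A' = {94, 95}

For each x ∈ X, list the open sets U ∈ τ with x ∈ U, then check whether U ∩ (A ∖ {x}) ≠ ∅ for every such U.
  x = 94: opens ∋ x are {94, 95, 96}; each meets A ∖ {94}, so x IS a limit point.
  x = 95: opens ∋ x are {95, 96}, {94, 95, 96}; each meets A ∖ {95}, so x IS a limit point.
  x = 96: open {96} ∋ x has {96} ∩ (A ∖ {96}) = ∅, so x is NOT a limit point.
Collecting: A' = {94, 95}.


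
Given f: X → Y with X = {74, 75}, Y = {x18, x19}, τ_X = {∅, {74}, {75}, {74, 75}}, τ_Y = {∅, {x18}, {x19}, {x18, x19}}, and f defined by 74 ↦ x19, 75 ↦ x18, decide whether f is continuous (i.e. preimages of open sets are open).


f IS continuous.

Compute f^{-1}(U) for each U ∈ τ_Y:
  U = ∅: f^{-1}(U) = ∅ ∈ τ_X ✓.
  U = {x18}: f^{-1}(U) = {75} ∈ τ_X ✓.
  U = {x19}: f^{-1}(U) = {74} ∈ τ_X ✓.
  U = {x18, x19}: f^{-1}(U) = {74, 75} ∈ τ_X ✓.
Every preimage lies in τ_X, so f IS continuous.


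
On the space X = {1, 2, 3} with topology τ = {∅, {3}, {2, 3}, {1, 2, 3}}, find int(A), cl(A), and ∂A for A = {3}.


int(A) = {3}, cl(A) = {1, 2, 3}, ∂A = {1, 2}.

Closed sets in (X, τ) are complements of opens:
  closed(X, τ) = {∅, {1}, {1, 2}, {1, 2, 3}}.
int(A) = ⋃ {U ∈ τ : U ⊆ A}. Opens contained in A: ∅, {3}.
Taking the union of these: int(A) = {3}.
cl(A) = ⋂ {C closed : A ⊆ C}. Closed sets containing A: {1, 2, 3}.
Intersecting these: cl(A) = {1, 2, 3}.
∂A = cl(A) ∖ int(A) = {1, 2, 3} ∖ {3} = {1, 2}.


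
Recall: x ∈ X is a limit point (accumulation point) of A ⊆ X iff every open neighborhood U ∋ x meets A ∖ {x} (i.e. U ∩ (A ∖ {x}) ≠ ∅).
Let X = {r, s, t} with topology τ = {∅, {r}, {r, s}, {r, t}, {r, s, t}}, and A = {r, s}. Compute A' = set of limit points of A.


A' = {s, t}

For each x ∈ X, list the open sets U ∈ τ with x ∈ U, then check whether U ∩ (A ∖ {x}) ≠ ∅ for every such U.
  x = r: open {r} ∋ x has {r} ∩ (A ∖ {r}) = ∅, so x is NOT a limit point.
  x = s: opens ∋ x are {r, s}, {r, s, t}; each meets A ∖ {s}, so x IS a limit point.
  x = t: opens ∋ x are {r, t}, {r, s, t}; each meets A ∖ {t}, so x IS a limit point.
Collecting: A' = {s, t}.


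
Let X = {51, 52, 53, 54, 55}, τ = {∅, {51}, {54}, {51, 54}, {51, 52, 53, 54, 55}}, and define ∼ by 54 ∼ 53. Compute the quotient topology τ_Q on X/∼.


X/∼ = {[51], [52], [53=54], [55]}; |τ_Q| = 3.

Equivalence classes: [51], [52], [53=54], [55].
Quotient map π: X → X/∼ sends 51 ↦ [51], 52 ↦ [52], 53 ↦ [53=54], 54 ↦ [53=54], 55 ↦ [55].
For each subset V ⊆ X/∼, compute π^{-1}(V) ⊆ X and check whether π^{-1}(V) ∈ τ. V is open in τ_Q iff π^{-1}(V) ∈ τ.
  V = {}: π^{-1}(V) = ∅ ∈ τ ✓.
  V = {[51]}: π^{-1}(V) = {51} ∈ τ ✓.
  V = {[52]}: π^{-1}(V) = {52} ∉ τ ✗.
  V = {[51], [52]}: π^{-1}(V) = {51, 52} ∉ τ ✗.
  V = {[53=54]}: π^{-1}(V) = {53, 54} ∉ τ ✗.
  V = {[51], [53=54]}: π^{-1}(V) = {51, 53, 54} ∉ τ ✗.
  V = {[52], [53=54]}: π^{-1}(V) = {52, 53, 54} ∉ τ ✗.
  V = {[51], [52], [53=54]}: π^{-1}(V) = {51, 52, 53, 54} ∉ τ ✗.
  V = {[55]}: π^{-1}(V) = {55} ∉ τ ✗.
  V = {[51], [55]}: π^{-1}(V) = {51, 55} ∉ τ ✗.
  V = {[52], [55]}: π^{-1}(V) = {52, 55} ∉ τ ✗.
  V = {[51], [52], [55]}: π^{-1}(V) = {51, 52, 55} ∉ τ ✗.
  V = {[53=54], [55]}: π^{-1}(V) = {53, 54, 55} ∉ τ ✗.
  V = {[51], [53=54], [55]}: π^{-1}(V) = {51, 53, 54, 55} ∉ τ ✗.
  V = {[52], [53=54], [55]}: π^{-1}(V) = {52, 53, 54, 55} ∉ τ ✗.
  V = {[51], [52], [53=54], [55]}: π^{-1}(V) = {51, 52, 53, 54, 55} ∈ τ ✓.
Open sets in the quotient: τ_Q = {{}, {[51]}, {[51], [52], [53=54], [55]}} (3 elements).


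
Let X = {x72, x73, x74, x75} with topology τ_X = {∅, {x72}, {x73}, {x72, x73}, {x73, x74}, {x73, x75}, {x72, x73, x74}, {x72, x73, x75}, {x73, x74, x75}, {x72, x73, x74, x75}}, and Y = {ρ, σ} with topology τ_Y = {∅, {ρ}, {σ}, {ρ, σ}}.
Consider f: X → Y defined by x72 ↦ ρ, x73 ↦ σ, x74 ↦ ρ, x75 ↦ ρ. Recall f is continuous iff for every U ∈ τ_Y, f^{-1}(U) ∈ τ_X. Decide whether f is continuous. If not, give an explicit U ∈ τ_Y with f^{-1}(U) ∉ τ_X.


f is NOT continuous.

Compute f^{-1}(U) for each U ∈ τ_Y:
  U = ∅: f^{-1}(U) = ∅ ∈ τ_X ✓.
  U = {ρ}: f^{-1}(U) = {x72, x74, x75} ∉ τ_X ✗.
  U = {σ}: f^{-1}(U) = {x73} ∈ τ_X ✓.
  U = {ρ, σ}: f^{-1}(U) = {x72, x73, x74, x75} ∈ τ_X ✓.
Found U = {ρ} with f^{-1}(U) = {x72, x74, x75} not in τ_X. Therefore f is NOT continuous.


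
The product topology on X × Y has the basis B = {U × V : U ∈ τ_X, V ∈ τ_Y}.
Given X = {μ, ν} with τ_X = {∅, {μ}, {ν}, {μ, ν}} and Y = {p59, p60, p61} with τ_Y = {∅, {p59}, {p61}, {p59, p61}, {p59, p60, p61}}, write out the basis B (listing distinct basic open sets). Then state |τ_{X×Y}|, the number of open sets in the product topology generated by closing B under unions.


Basis B = {∅ × ∅, {μ} × {p59}, {μ} × {p61}, {ν} × {p59}, {ν} × {p61}, {μ} × {p59, p61}, {μ, ν} × {p59}, {μ, ν} × {p61}, {ν} × {p59, p61}, {μ} × {p59, p60, p61}, {ν} × {p59, p60, p61}, {μ, ν} × {p59, p61}, {μ, ν} × {p59, p60, p61}}; |τ_{X×Y}| = 25.

Enumerate products U × V with U ∈ τ_X, V ∈ τ_Y (deduplicated):
  ∅ × ∅ = {} (∅)
  {μ} × {p59} = {(μ,p59)}
  {μ} × {p61} = {(μ,p61)}
  {ν} × {p59} = {(ν,p59)}
  {ν} × {p61} = {(ν,p61)}
  {μ} × {p59, p61} = {(μ,p59), (μ,p61)}
  {μ, ν} × {p59} = {(μ,p59), (ν,p59)}
  {μ, ν} × {p61} = {(μ,p61), (ν,p61)}
  {ν} × {p59, p61} = {(ν,p59), (ν,p61)}
  {μ} × {p59, p60, p61} = {(μ,p59), (μ,p60), (μ,p61)}
  {ν} × {p59, p60, p61} = {(ν,p59), (ν,p60), (ν,p61)}
  {μ, ν} × {p59, p61} = {(μ,p59), (μ,p61), (ν,p59), (ν,p61)}
  {μ, ν} × {p59, p60, p61} = {(μ,p59), (μ,p60), (μ,p61), (ν,p59), (ν,p60), (ν,p61)}
These 13 distinct sets form the basis B.
Close under arbitrary unions to get τ_{X×Y}; counting gives |τ_{X×Y}| = 25.


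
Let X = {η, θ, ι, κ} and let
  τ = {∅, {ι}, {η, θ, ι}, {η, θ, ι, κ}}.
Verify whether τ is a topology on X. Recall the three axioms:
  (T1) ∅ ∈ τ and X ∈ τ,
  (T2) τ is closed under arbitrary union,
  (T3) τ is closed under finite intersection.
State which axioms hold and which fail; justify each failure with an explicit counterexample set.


τ IS a topology on X.

Axiom (T1): ∅ ∈ τ? Yes; X ∈ τ? Yes.
Axiom (T2/T3): check pairwise unions and intersections of members of τ.
All pairwise intersections and unions checked — each lies in τ. Therefore τ satisfies (T1), (T2), (T3): it IS a topology on X.


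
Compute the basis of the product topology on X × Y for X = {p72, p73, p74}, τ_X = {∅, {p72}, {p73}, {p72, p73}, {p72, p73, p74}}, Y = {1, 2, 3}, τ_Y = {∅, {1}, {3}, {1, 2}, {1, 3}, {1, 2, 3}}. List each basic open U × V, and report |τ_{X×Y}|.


Basis B = {∅ × ∅, {p72} × {1}, {p72} × {3}, {p73} × {1}, {p73} × {3}, {p72} × {1, 2}, {p72} × {1, 3}, {p72, p73} × {1}, {p72, p73} × {3}, {p73} × {1, 2}, {p73} × {1, 3}, {p72} × {1, 2, 3}, {p72, p73, p74} × {1}, {p72, p73, p74} × {3}, {p73} × {1, 2, 3}, {p72, p73} × {1, 2}, {p72, p73} × {1, 3}, {p72, p73} × {1, 2, 3}, {p72, p73, p74} × {1, 2}, {p72, p73, p74} × {1, 3}, {p72, p73, p74} × {1, 2, 3}}; |τ_{X×Y}| = 70.

Enumerate products U × V with U ∈ τ_X, V ∈ τ_Y (deduplicated):
  ∅ × ∅ = {} (∅)
  {p72} × {1} = {(p72,1)}
  {p72} × {3} = {(p72,3)}
  {p73} × {1} = {(p73,1)}
  {p73} × {3} = {(p73,3)}
  {p72} × {1, 2} = {(p72,1), (p72,2)}
  {p72} × {1, 3} = {(p72,1), (p72,3)}
  {p72, p73} × {1} = {(p72,1), (p73,1)}
  {p72, p73} × {3} = {(p72,3), (p73,3)}
  {p73} × {1, 2} = {(p73,1), (p73,2)}
  {p73} × {1, 3} = {(p73,1), (p73,3)}
  {p72} × {1, 2, 3} = {(p72,1), (p72,2), (p72,3)}
  {p72, p73, p74} × {1} = {(p72,1), (p73,1), (p74,1)}
  {p72, p73, p74} × {3} = {(p72,3), (p73,3), (p74,3)}
  {p73} × {1, 2, 3} = {(p73,1), (p73,2), (p73,3)}
  {p72, p73} × {1, 2} = {(p72,1), (p72,2), (p73,1), (p73,2)}
  {p72, p73} × {1, 3} = {(p72,1), (p72,3), (p73,1), (p73,3)}
  {p72, p73} × {1, 2, 3} = {(p72,1), (p72,2), (p72,3), (p73,1), (p73,2), (p73,3)}
  {p72, p73, p74} × {1, 2} = {(p72,1), (p72,2), (p73,1), (p73,2), (p74,1), (p74,2)}
  {p72, p73, p74} × {1, 3} = {(p72,1), (p72,3), (p73,1), (p73,3), (p74,1), (p74,3)}
  {p72, p73, p74} × {1, 2, 3} = {(p72,1), (p72,2), (p72,3), (p73,1), (p73,2), (p73,3), (p74,1), (p74,2), (p74,3)}
These 21 distinct sets form the basis B.
Close under arbitrary unions to get τ_{X×Y}; counting gives |τ_{X×Y}| = 70.


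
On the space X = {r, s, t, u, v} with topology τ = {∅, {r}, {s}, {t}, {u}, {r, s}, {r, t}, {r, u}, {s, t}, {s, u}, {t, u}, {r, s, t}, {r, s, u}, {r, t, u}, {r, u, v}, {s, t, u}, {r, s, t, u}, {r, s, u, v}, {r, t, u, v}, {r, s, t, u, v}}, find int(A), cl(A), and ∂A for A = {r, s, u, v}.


int(A) = {r, s, u, v}, cl(A) = {r, s, u, v}, ∂A = ∅.

Closed sets in (X, τ) are complements of opens:
  closed(X, τ) = {∅, {s}, {t}, {v}, {r, v}, {s, t}, {s, v}, {t, v}, {u, v}, {r, s, v}, {r, t, v}, {r, u, v}, {s, t, v}, {s, u, v}, {t, u, v}, {r, s, t, v}, {r, s, u, v}, {r, t, u, v}, {s, t, u, v}, {r, s, t, u, v}}.
int(A) = ⋃ {U ∈ τ : U ⊆ A}. Opens contained in A: ∅, {r}, {s}, {u}, {r, s}, {r, u}, {s, u}, {r, s, u}, {r, u, v}, {r, s, u, v}.
Taking the union of these: int(A) = {r, s, u, v}.
cl(A) = ⋂ {C closed : A ⊆ C}. Closed sets containing A: {r, s, u, v}, {r, s, t, u, v}.
Intersecting these: cl(A) = {r, s, u, v}.
∂A = cl(A) ∖ int(A) = {r, s, u, v} ∖ {r, s, u, v} = ∅.


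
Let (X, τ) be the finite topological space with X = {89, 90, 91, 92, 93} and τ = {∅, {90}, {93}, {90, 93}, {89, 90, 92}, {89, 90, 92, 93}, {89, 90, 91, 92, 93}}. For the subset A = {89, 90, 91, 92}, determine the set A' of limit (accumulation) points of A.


A' = {89, 91, 92}

For each x ∈ X, list the open sets U ∈ τ with x ∈ U, then check whether U ∩ (A ∖ {x}) ≠ ∅ for every such U.
  x = 89: opens ∋ x are {89, 90, 92}, {89, 90, 92, 93}, {89, 90, 91, 92, 93}; each meets A ∖ {89}, so x IS a limit point.
  x = 90: open {90} ∋ x has {90} ∩ (A ∖ {90}) = ∅, so x is NOT a limit point.
  x = 91: opens ∋ x are {89, 90, 91, 92, 93}; each meets A ∖ {91}, so x IS a limit point.
  x = 92: opens ∋ x are {89, 90, 92}, {89, 90, 92, 93}, {89, 90, 91, 92, 93}; each meets A ∖ {92}, so x IS a limit point.
  x = 93: open {93} ∋ x has {93} ∩ (A ∖ {93}) = ∅, so x is NOT a limit point.
Collecting: A' = {89, 91, 92}.


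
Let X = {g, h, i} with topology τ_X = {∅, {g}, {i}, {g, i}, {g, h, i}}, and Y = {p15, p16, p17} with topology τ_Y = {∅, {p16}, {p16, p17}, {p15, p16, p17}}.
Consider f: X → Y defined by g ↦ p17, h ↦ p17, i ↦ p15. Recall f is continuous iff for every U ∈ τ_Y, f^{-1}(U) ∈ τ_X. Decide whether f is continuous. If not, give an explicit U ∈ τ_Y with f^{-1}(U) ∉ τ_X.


f is NOT continuous.

Compute f^{-1}(U) for each U ∈ τ_Y:
  U = ∅: f^{-1}(U) = ∅ ∈ τ_X ✓.
  U = {p16}: f^{-1}(U) = ∅ ∈ τ_X ✓.
  U = {p16, p17}: f^{-1}(U) = {g, h} ∉ τ_X ✗.
  U = {p15, p16, p17}: f^{-1}(U) = {g, h, i} ∈ τ_X ✓.
Found U = {p16, p17} with f^{-1}(U) = {g, h} not in τ_X. Therefore f is NOT continuous.


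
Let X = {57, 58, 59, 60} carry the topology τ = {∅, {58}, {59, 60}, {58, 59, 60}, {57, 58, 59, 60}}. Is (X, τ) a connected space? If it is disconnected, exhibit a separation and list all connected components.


(X, τ) is connected.

Find clopen sets (U ∈ τ with X ∖ U ∈ τ):
  U = ∅, X ∖ U = {57, 58, 59, 60} — both open, so U is clopen.
  U = {57, 58, 59, 60}, X ∖ U = ∅ — both open, so U is clopen.
Only trivial clopens (∅ and X) exist, so (X, τ) is connected.
Compute connected components by grouping points that agree on all clopens:
  component: {57, 58, 59, 60}


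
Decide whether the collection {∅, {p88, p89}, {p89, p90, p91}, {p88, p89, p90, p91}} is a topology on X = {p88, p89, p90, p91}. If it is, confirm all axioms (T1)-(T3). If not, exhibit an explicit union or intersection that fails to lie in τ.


τ is NOT a topology on X.

Axiom (T1): ∅ ∈ τ? Yes; X ∈ τ? Yes.
Axiom (T2/T3): check pairwise unions and intersections of members of τ.
Counterexample for (T3): {p88, p89} ∩ {p89, p90, p91} = {p89} ∉ τ. Therefore τ is NOT a topology.


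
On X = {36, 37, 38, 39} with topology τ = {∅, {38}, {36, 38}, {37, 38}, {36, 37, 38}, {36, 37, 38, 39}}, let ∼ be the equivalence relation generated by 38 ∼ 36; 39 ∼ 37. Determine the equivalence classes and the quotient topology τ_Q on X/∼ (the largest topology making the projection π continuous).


X/∼ = {[36=38], [37=39]}; |τ_Q| = 3.

Equivalence classes: [36=38], [37=39].
Quotient map π: X → X/∼ sends 36 ↦ [36=38], 37 ↦ [37=39], 38 ↦ [36=38], 39 ↦ [37=39].
For each subset V ⊆ X/∼, compute π^{-1}(V) ⊆ X and check whether π^{-1}(V) ∈ τ. V is open in τ_Q iff π^{-1}(V) ∈ τ.
  V = {}: π^{-1}(V) = ∅ ∈ τ ✓.
  V = {[36=38]}: π^{-1}(V) = {36, 38} ∈ τ ✓.
  V = {[37=39]}: π^{-1}(V) = {37, 39} ∉ τ ✗.
  V = {[36=38], [37=39]}: π^{-1}(V) = {36, 37, 38, 39} ∈ τ ✓.
Open sets in the quotient: τ_Q = {{}, {[36=38]}, {[36=38], [37=39]}} (3 elements).


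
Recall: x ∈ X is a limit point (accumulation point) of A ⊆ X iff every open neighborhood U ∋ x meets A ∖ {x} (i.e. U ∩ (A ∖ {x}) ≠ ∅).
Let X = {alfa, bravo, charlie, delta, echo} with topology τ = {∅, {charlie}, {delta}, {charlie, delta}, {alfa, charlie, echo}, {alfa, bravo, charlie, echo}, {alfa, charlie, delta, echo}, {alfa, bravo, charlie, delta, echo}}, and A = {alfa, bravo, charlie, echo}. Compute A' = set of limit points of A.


A' = {alfa, bravo, echo}

For each x ∈ X, list the open sets U ∈ τ with x ∈ U, then check whether U ∩ (A ∖ {x}) ≠ ∅ for every such U.
  x = alfa: opens ∋ x are {alfa, charlie, echo}, {alfa, bravo, charlie, echo}, {alfa, charlie, delta, echo}, {alfa, bravo, charlie, delta, echo}; each meets A ∖ {alfa}, so x IS a limit point.
  x = bravo: opens ∋ x are {alfa, bravo, charlie, echo}, {alfa, bravo, charlie, delta, echo}; each meets A ∖ {bravo}, so x IS a limit point.
  x = charlie: open {charlie} ∋ x has {charlie} ∩ (A ∖ {charlie}) = ∅, so x is NOT a limit point.
  x = delta: open {delta} ∋ x has {delta} ∩ (A ∖ {delta}) = ∅, so x is NOT a limit point.
  x = echo: opens ∋ x are {alfa, charlie, echo}, {alfa, bravo, charlie, echo}, {alfa, charlie, delta, echo}, {alfa, bravo, charlie, delta, echo}; each meets A ∖ {echo}, so x IS a limit point.
Collecting: A' = {alfa, bravo, echo}.


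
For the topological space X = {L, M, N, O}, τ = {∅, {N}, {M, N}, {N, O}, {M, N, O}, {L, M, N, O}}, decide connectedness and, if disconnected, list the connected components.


(X, τ) is connected.

Find clopen sets (U ∈ τ with X ∖ U ∈ τ):
  U = ∅, X ∖ U = {L, M, N, O} — both open, so U is clopen.
  U = {L, M, N, O}, X ∖ U = ∅ — both open, so U is clopen.
Only trivial clopens (∅ and X) exist, so (X, τ) is connected.
Compute connected components by grouping points that agree on all clopens:
  component: {L, M, N, O}


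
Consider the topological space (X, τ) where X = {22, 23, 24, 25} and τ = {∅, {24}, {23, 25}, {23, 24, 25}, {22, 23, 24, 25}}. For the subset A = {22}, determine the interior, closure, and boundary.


int(A) = ∅, cl(A) = {22}, ∂A = {22}.

Closed sets in (X, τ) are complements of opens:
  closed(X, τ) = {∅, {22}, {22, 24}, {22, 23, 25}, {22, 23, 24, 25}}.
int(A) = ⋃ {U ∈ τ : U ⊆ A}. Opens contained in A: ∅.
Taking the union of these: int(A) = ∅.
cl(A) = ⋂ {C closed : A ⊆ C}. Closed sets containing A: {22}, {22, 24}, {22, 23, 25}, {22, 23, 24, 25}.
Intersecting these: cl(A) = {22}.
∂A = cl(A) ∖ int(A) = {22} ∖ ∅ = {22}.


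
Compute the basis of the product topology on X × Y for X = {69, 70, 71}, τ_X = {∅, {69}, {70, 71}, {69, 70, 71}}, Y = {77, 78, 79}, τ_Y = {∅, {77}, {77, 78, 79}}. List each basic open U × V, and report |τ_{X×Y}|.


Basis B = {∅ × ∅, {69} × {77}, {70, 71} × {77}, {69} × {77, 78, 79}, {69, 70, 71} × {77}, {70, 71} × {77, 78, 79}, {69, 70, 71} × {77, 78, 79}}; |τ_{X×Y}| = 9.

Enumerate products U × V with U ∈ τ_X, V ∈ τ_Y (deduplicated):
  ∅ × ∅ = {} (∅)
  {69} × {77} = {(69,77)}
  {70, 71} × {77} = {(70,77), (71,77)}
  {69} × {77, 78, 79} = {(69,77), (69,78), (69,79)}
  {69, 70, 71} × {77} = {(69,77), (70,77), (71,77)}
  {70, 71} × {77, 78, 79} = {(70,77), (70,78), (70,79), (71,77), (71,78), (71,79)}
  {69, 70, 71} × {77, 78, 79} = {(69,77), (69,78), (69,79), (70,77), (70,78), (70,79), (71,77), (71,78), (71,79)}
These 7 distinct sets form the basis B.
Close under arbitrary unions to get τ_{X×Y}; counting gives |τ_{X×Y}| = 9.


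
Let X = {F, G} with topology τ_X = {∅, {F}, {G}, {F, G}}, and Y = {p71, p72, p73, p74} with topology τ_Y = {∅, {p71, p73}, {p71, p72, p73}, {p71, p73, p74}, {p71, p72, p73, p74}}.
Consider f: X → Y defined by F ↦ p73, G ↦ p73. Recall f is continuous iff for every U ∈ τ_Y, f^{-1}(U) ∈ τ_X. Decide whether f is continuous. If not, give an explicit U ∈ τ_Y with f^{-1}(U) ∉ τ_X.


f IS continuous.

Compute f^{-1}(U) for each U ∈ τ_Y:
  U = ∅: f^{-1}(U) = ∅ ∈ τ_X ✓.
  U = {p71, p73}: f^{-1}(U) = {F, G} ∈ τ_X ✓.
  U = {p71, p72, p73}: f^{-1}(U) = {F, G} ∈ τ_X ✓.
  U = {p71, p73, p74}: f^{-1}(U) = {F, G} ∈ τ_X ✓.
  U = {p71, p72, p73, p74}: f^{-1}(U) = {F, G} ∈ τ_X ✓.
Every preimage lies in τ_X, so f IS continuous.


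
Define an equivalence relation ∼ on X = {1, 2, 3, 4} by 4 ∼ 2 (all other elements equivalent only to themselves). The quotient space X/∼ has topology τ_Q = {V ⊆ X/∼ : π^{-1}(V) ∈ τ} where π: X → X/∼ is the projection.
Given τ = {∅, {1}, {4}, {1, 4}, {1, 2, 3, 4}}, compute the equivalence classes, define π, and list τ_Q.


X/∼ = {[1], [2=4], [3]}; |τ_Q| = 3.

Equivalence classes: [1], [2=4], [3].
Quotient map π: X → X/∼ sends 1 ↦ [1], 2 ↦ [2=4], 3 ↦ [3], 4 ↦ [2=4].
For each subset V ⊆ X/∼, compute π^{-1}(V) ⊆ X and check whether π^{-1}(V) ∈ τ. V is open in τ_Q iff π^{-1}(V) ∈ τ.
  V = {}: π^{-1}(V) = ∅ ∈ τ ✓.
  V = {[1]}: π^{-1}(V) = {1} ∈ τ ✓.
  V = {[2=4]}: π^{-1}(V) = {2, 4} ∉ τ ✗.
  V = {[1], [2=4]}: π^{-1}(V) = {1, 2, 4} ∉ τ ✗.
  V = {[3]}: π^{-1}(V) = {3} ∉ τ ✗.
  V = {[1], [3]}: π^{-1}(V) = {1, 3} ∉ τ ✗.
  V = {[2=4], [3]}: π^{-1}(V) = {2, 3, 4} ∉ τ ✗.
  V = {[1], [2=4], [3]}: π^{-1}(V) = {1, 2, 3, 4} ∈ τ ✓.
Open sets in the quotient: τ_Q = {{}, {[1]}, {[1], [2=4], [3]}} (3 elements).


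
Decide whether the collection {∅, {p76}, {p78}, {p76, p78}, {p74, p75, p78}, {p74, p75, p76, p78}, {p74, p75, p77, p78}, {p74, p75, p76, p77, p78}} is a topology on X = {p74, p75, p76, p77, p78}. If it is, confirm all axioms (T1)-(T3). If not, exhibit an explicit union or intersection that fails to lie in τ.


τ IS a topology on X.

Axiom (T1): ∅ ∈ τ? Yes; X ∈ τ? Yes.
Axiom (T2/T3): check pairwise unions and intersections of members of τ.
All pairwise intersections and unions checked — each lies in τ. Therefore τ satisfies (T1), (T2), (T3): it IS a topology on X.


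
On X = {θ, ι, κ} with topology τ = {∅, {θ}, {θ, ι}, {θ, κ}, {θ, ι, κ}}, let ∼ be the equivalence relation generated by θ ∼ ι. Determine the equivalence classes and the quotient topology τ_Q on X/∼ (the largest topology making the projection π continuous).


X/∼ = {[θ=ι], [κ]}; |τ_Q| = 3.

Equivalence classes: [θ=ι], [κ].
Quotient map π: X → X/∼ sends θ ↦ [θ=ι], ι ↦ [θ=ι], κ ↦ [κ].
For each subset V ⊆ X/∼, compute π^{-1}(V) ⊆ X and check whether π^{-1}(V) ∈ τ. V is open in τ_Q iff π^{-1}(V) ∈ τ.
  V = {}: π^{-1}(V) = ∅ ∈ τ ✓.
  V = {[θ=ι]}: π^{-1}(V) = {θ, ι} ∈ τ ✓.
  V = {[κ]}: π^{-1}(V) = {κ} ∉ τ ✗.
  V = {[θ=ι], [κ]}: π^{-1}(V) = {θ, ι, κ} ∈ τ ✓.
Open sets in the quotient: τ_Q = {{}, {[θ=ι]}, {[θ=ι], [κ]}} (3 elements).


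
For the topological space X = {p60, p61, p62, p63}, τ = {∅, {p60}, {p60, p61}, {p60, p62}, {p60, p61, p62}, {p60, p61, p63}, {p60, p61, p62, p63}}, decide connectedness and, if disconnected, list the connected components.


(X, τ) is connected.

Find clopen sets (U ∈ τ with X ∖ U ∈ τ):
  U = ∅, X ∖ U = {p60, p61, p62, p63} — both open, so U is clopen.
  U = {p60, p61, p62, p63}, X ∖ U = ∅ — both open, so U is clopen.
Only trivial clopens (∅ and X) exist, so (X, τ) is connected.
Compute connected components by grouping points that agree on all clopens:
  component: {p60, p61, p62, p63}


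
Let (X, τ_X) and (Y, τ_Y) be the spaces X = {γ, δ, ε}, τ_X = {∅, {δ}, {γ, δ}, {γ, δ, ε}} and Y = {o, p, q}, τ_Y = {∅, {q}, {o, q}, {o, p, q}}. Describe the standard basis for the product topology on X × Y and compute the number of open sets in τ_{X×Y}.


Basis B = {∅ × ∅, {δ} × {q}, {γ, δ} × {q}, {δ} × {o, q}, {γ, δ, ε} × {q}, {δ} × {o, p, q}, {γ, δ} × {o, q}, {γ, δ} × {o, p, q}, {γ, δ, ε} × {o, q}, {γ, δ, ε} × {o, p, q}}; |τ_{X×Y}| = 20.

Enumerate products U × V with U ∈ τ_X, V ∈ τ_Y (deduplicated):
  ∅ × ∅ = {} (∅)
  {δ} × {q} = {(δ,q)}
  {γ, δ} × {q} = {(γ,q), (δ,q)}
  {δ} × {o, q} = {(δ,o), (δ,q)}
  {γ, δ, ε} × {q} = {(γ,q), (δ,q), (ε,q)}
  {δ} × {o, p, q} = {(δ,o), (δ,p), (δ,q)}
  {γ, δ} × {o, q} = {(γ,o), (γ,q), (δ,o), (δ,q)}
  {γ, δ} × {o, p, q} = {(γ,o), (γ,p), (γ,q), (δ,o), (δ,p), (δ,q)}
  {γ, δ, ε} × {o, q} = {(γ,o), (γ,q), (δ,o), (δ,q), (ε,o), (ε,q)}
  {γ, δ, ε} × {o, p, q} = {(γ,o), (γ,p), (γ,q), (δ,o), (δ,p), (δ,q), (ε,o), (ε,p), (ε,q)}
These 10 distinct sets form the basis B.
Close under arbitrary unions to get τ_{X×Y}; counting gives |τ_{X×Y}| = 20.


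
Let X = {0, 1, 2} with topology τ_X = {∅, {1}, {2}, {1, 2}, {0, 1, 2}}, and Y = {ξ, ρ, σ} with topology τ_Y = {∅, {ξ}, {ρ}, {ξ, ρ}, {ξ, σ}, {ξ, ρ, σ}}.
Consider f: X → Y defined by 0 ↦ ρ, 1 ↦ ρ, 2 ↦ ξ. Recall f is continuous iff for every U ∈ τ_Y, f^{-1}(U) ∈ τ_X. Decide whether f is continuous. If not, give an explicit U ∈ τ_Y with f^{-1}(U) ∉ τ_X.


f is NOT continuous.

Compute f^{-1}(U) for each U ∈ τ_Y:
  U = ∅: f^{-1}(U) = ∅ ∈ τ_X ✓.
  U = {ξ}: f^{-1}(U) = {2} ∈ τ_X ✓.
  U = {ρ}: f^{-1}(U) = {0, 1} ∉ τ_X ✗.
  U = {ξ, ρ}: f^{-1}(U) = {0, 1, 2} ∈ τ_X ✓.
  U = {ξ, σ}: f^{-1}(U) = {2} ∈ τ_X ✓.
  U = {ξ, ρ, σ}: f^{-1}(U) = {0, 1, 2} ∈ τ_X ✓.
Found U = {ρ} with f^{-1}(U) = {0, 1} not in τ_X. Therefore f is NOT continuous.


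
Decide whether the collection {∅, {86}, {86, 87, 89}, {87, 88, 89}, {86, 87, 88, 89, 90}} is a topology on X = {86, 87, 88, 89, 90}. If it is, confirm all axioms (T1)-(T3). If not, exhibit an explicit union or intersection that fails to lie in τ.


τ is NOT a topology on X.

Axiom (T1): ∅ ∈ τ? Yes; X ∈ τ? Yes.
Axiom (T2/T3): check pairwise unions and intersections of members of τ.
Counterexample for (T2): {86} ∪ {87, 88, 89} = {86, 87, 88, 89} ∉ τ. Therefore τ is NOT a topology.


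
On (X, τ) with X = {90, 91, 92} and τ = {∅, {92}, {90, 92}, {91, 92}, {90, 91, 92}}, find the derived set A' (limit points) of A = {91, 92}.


A' = {90, 91}

For each x ∈ X, list the open sets U ∈ τ with x ∈ U, then check whether U ∩ (A ∖ {x}) ≠ ∅ for every such U.
  x = 90: opens ∋ x are {90, 92}, {90, 91, 92}; each meets A ∖ {90}, so x IS a limit point.
  x = 91: opens ∋ x are {91, 92}, {90, 91, 92}; each meets A ∖ {91}, so x IS a limit point.
  x = 92: open {92} ∋ x has {92} ∩ (A ∖ {92}) = ∅, so x is NOT a limit point.
Collecting: A' = {90, 91}.


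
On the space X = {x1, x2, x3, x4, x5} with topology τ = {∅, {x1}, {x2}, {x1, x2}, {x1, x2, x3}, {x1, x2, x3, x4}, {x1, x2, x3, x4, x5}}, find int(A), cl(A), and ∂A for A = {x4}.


int(A) = ∅, cl(A) = {x4, x5}, ∂A = {x4, x5}.

Closed sets in (X, τ) are complements of opens:
  closed(X, τ) = {∅, {x5}, {x4, x5}, {x3, x4, x5}, {x1, x3, x4, x5}, {x2, x3, x4, x5}, {x1, x2, x3, x4, x5}}.
int(A) = ⋃ {U ∈ τ : U ⊆ A}. Opens contained in A: ∅.
Taking the union of these: int(A) = ∅.
cl(A) = ⋂ {C closed : A ⊆ C}. Closed sets containing A: {x4, x5}, {x3, x4, x5}, {x1, x3, x4, x5}, {x2, x3, x4, x5}, {x1, x2, x3, x4, x5}.
Intersecting these: cl(A) = {x4, x5}.
∂A = cl(A) ∖ int(A) = {x4, x5} ∖ ∅ = {x4, x5}.


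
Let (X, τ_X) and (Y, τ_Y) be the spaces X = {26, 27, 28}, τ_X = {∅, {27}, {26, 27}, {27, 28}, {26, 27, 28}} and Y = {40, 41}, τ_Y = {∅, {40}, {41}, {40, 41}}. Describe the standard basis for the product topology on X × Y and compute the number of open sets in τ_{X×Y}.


Basis B = {∅ × ∅, {27} × {40}, {27} × {41}, {26, 27} × {40}, {26, 27} × {41}, {27} × {40, 41}, {27, 28} × {40}, {27, 28} × {41}, {26, 27, 28} × {40}, {26, 27, 28} × {41}, {26, 27} × {40, 41}, {27, 28} × {40, 41}, {26, 27, 28} × {40, 41}}; |τ_{X×Y}| = 25.

Enumerate products U × V with U ∈ τ_X, V ∈ τ_Y (deduplicated):
  ∅ × ∅ = {} (∅)
  {27} × {40} = {(27,40)}
  {27} × {41} = {(27,41)}
  {26, 27} × {40} = {(26,40), (27,40)}
  {26, 27} × {41} = {(26,41), (27,41)}
  {27} × {40, 41} = {(27,40), (27,41)}
  {27, 28} × {40} = {(27,40), (28,40)}
  {27, 28} × {41} = {(27,41), (28,41)}
  {26, 27, 28} × {40} = {(26,40), (27,40), (28,40)}
  {26, 27, 28} × {41} = {(26,41), (27,41), (28,41)}
  {26, 27} × {40, 41} = {(26,40), (26,41), (27,40), (27,41)}
  {27, 28} × {40, 41} = {(27,40), (27,41), (28,40), (28,41)}
  {26, 27, 28} × {40, 41} = {(26,40), (26,41), (27,40), (27,41), (28,40), (28,41)}
These 13 distinct sets form the basis B.
Close under arbitrary unions to get τ_{X×Y}; counting gives |τ_{X×Y}| = 25.


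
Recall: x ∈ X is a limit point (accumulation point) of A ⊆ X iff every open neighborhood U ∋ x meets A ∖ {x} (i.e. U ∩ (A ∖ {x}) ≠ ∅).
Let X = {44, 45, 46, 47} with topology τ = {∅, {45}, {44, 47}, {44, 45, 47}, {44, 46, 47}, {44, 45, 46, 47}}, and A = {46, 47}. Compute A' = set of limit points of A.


A' = {44, 46}

For each x ∈ X, list the open sets U ∈ τ with x ∈ U, then check whether U ∩ (A ∖ {x}) ≠ ∅ for every such U.
  x = 44: opens ∋ x are {44, 47}, {44, 45, 47}, {44, 46, 47}, {44, 45, 46, 47}; each meets A ∖ {44}, so x IS a limit point.
  x = 45: open {45} ∋ x has {45} ∩ (A ∖ {45}) = ∅, so x is NOT a limit point.
  x = 46: opens ∋ x are {44, 46, 47}, {44, 45, 46, 47}; each meets A ∖ {46}, so x IS a limit point.
  x = 47: open {44, 47} ∋ x has {44, 47} ∩ (A ∖ {47}) = ∅, so x is NOT a limit point.
Collecting: A' = {44, 46}.


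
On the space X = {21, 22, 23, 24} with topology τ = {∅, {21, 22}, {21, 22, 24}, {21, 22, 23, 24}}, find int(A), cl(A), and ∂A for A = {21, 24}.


int(A) = ∅, cl(A) = {21, 22, 23, 24}, ∂A = {21, 22, 23, 24}.

Closed sets in (X, τ) are complements of opens:
  closed(X, τ) = {∅, {23}, {23, 24}, {21, 22, 23, 24}}.
int(A) = ⋃ {U ∈ τ : U ⊆ A}. Opens contained in A: ∅.
Taking the union of these: int(A) = ∅.
cl(A) = ⋂ {C closed : A ⊆ C}. Closed sets containing A: {21, 22, 23, 24}.
Intersecting these: cl(A) = {21, 22, 23, 24}.
∂A = cl(A) ∖ int(A) = {21, 22, 23, 24} ∖ ∅ = {21, 22, 23, 24}.


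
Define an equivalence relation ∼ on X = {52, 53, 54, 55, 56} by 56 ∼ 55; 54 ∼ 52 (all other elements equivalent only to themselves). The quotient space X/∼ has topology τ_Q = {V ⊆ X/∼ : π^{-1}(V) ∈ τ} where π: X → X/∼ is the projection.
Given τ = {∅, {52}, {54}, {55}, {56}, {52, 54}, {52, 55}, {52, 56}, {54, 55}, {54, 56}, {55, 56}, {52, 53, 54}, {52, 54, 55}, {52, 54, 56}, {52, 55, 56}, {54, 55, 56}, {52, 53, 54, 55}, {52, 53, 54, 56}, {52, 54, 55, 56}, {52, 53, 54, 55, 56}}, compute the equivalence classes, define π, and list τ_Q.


X/∼ = {[52=54], [53], [55=56]}; |τ_Q| = 6.

Equivalence classes: [52=54], [53], [55=56].
Quotient map π: X → X/∼ sends 52 ↦ [52=54], 53 ↦ [53], 54 ↦ [52=54], 55 ↦ [55=56], 56 ↦ [55=56].
For each subset V ⊆ X/∼, compute π^{-1}(V) ⊆ X and check whether π^{-1}(V) ∈ τ. V is open in τ_Q iff π^{-1}(V) ∈ τ.
  V = {}: π^{-1}(V) = ∅ ∈ τ ✓.
  V = {[52=54]}: π^{-1}(V) = {52, 54} ∈ τ ✓.
  V = {[53]}: π^{-1}(V) = {53} ∉ τ ✗.
  V = {[52=54], [53]}: π^{-1}(V) = {52, 53, 54} ∈ τ ✓.
  V = {[55=56]}: π^{-1}(V) = {55, 56} ∈ τ ✓.
  V = {[52=54], [55=56]}: π^{-1}(V) = {52, 54, 55, 56} ∈ τ ✓.
  V = {[53], [55=56]}: π^{-1}(V) = {53, 55, 56} ∉ τ ✗.
  V = {[52=54], [53], [55=56]}: π^{-1}(V) = {52, 53, 54, 55, 56} ∈ τ ✓.
Open sets in the quotient: τ_Q = {{}, {[52=54]}, {[52=54], [53]}, {[55=56]}, {[52=54], [55=56]}, {[52=54], [53], [55=56]}} (6 elements).


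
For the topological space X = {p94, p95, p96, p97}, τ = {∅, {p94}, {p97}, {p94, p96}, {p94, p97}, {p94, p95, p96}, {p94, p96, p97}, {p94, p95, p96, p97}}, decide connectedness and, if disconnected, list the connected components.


(X, τ) is disconnected; components = [{p97}, {p94, p95, p96}].

Find clopen sets (U ∈ τ with X ∖ U ∈ τ):
  U = ∅, X ∖ U = {p94, p95, p96, p97} — both open, so U is clopen.
  U = {p97}, X ∖ U = {p94, p95, p96} — both open, so U is clopen.
  U = {p94, p95, p96}, X ∖ U = {p97} — both open, so U is clopen.
  U = {p94, p95, p96, p97}, X ∖ U = ∅ — both open, so U is clopen.
Nontrivial clopen(s) exist: e.g. {p94, p95, p96}. So (X, τ) is disconnected.
Compute connected components by grouping points that agree on all clopens:
  component: {p97}
  component: {p94, p95, p96}


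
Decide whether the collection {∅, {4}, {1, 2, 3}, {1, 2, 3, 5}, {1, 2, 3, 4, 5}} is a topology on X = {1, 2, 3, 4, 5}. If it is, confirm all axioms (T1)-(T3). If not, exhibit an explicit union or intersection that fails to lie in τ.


τ is NOT a topology on X.

Axiom (T1): ∅ ∈ τ? Yes; X ∈ τ? Yes.
Axiom (T2/T3): check pairwise unions and intersections of members of τ.
Counterexample for (T2): {4} ∪ {1, 2, 3} = {1, 2, 3, 4} ∉ τ. Therefore τ is NOT a topology.


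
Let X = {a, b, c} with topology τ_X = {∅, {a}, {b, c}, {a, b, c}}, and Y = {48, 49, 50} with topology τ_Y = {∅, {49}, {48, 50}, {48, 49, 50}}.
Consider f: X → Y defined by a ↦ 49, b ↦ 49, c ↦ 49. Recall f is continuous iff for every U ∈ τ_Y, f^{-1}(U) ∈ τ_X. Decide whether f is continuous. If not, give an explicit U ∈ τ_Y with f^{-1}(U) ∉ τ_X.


f IS continuous.

Compute f^{-1}(U) for each U ∈ τ_Y:
  U = ∅: f^{-1}(U) = ∅ ∈ τ_X ✓.
  U = {49}: f^{-1}(U) = {a, b, c} ∈ τ_X ✓.
  U = {48, 50}: f^{-1}(U) = ∅ ∈ τ_X ✓.
  U = {48, 49, 50}: f^{-1}(U) = {a, b, c} ∈ τ_X ✓.
Every preimage lies in τ_X, so f IS continuous.


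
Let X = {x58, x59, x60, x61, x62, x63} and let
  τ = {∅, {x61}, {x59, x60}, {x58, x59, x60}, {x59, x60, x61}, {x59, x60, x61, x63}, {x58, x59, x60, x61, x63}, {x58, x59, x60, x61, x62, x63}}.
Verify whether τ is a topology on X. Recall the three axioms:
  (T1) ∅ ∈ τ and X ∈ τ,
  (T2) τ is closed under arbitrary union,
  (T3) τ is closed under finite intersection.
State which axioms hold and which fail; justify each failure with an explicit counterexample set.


τ is NOT a topology on X.

Axiom (T1): ∅ ∈ τ? Yes; X ∈ τ? Yes.
Axiom (T2/T3): check pairwise unions and intersections of members of τ.
Counterexample for (T2): {x61} ∪ {x58, x59, x60} = {x58, x59, x60, x61} ∉ τ. Therefore τ is NOT a topology.


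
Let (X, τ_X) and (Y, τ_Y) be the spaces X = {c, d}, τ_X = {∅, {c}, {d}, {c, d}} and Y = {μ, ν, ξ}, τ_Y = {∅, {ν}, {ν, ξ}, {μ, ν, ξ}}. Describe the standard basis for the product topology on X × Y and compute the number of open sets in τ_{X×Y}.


Basis B = {∅ × ∅, {c} × {ν}, {d} × {ν}, {c} × {ν, ξ}, {c, d} × {ν}, {d} × {ν, ξ}, {c} × {μ, ν, ξ}, {d} × {μ, ν, ξ}, {c, d} × {ν, ξ}, {c, d} × {μ, ν, ξ}}; |τ_{X×Y}| = 16.

Enumerate products U × V with U ∈ τ_X, V ∈ τ_Y (deduplicated):
  ∅ × ∅ = {} (∅)
  {c} × {ν} = {(c,ν)}
  {d} × {ν} = {(d,ν)}
  {c} × {ν, ξ} = {(c,ν), (c,ξ)}
  {c, d} × {ν} = {(c,ν), (d,ν)}
  {d} × {ν, ξ} = {(d,ν), (d,ξ)}
  {c} × {μ, ν, ξ} = {(c,μ), (c,ν), (c,ξ)}
  {d} × {μ, ν, ξ} = {(d,μ), (d,ν), (d,ξ)}
  {c, d} × {ν, ξ} = {(c,ν), (c,ξ), (d,ν), (d,ξ)}
  {c, d} × {μ, ν, ξ} = {(c,μ), (c,ν), (c,ξ), (d,μ), (d,ν), (d,ξ)}
These 10 distinct sets form the basis B.
Close under arbitrary unions to get τ_{X×Y}; counting gives |τ_{X×Y}| = 16.


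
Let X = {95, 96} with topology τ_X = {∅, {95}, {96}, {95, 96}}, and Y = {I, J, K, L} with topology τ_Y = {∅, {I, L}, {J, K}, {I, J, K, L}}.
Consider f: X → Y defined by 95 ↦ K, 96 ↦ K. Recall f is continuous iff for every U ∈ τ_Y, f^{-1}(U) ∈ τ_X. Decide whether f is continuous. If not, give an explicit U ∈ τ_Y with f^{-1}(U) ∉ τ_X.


f IS continuous.

Compute f^{-1}(U) for each U ∈ τ_Y:
  U = ∅: f^{-1}(U) = ∅ ∈ τ_X ✓.
  U = {I, L}: f^{-1}(U) = ∅ ∈ τ_X ✓.
  U = {J, K}: f^{-1}(U) = {95, 96} ∈ τ_X ✓.
  U = {I, J, K, L}: f^{-1}(U) = {95, 96} ∈ τ_X ✓.
Every preimage lies in τ_X, so f IS continuous.


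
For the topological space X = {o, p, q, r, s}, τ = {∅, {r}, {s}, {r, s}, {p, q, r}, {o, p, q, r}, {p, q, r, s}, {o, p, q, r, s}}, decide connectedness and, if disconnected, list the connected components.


(X, τ) is disconnected; components = [{s}, {o, p, q, r}].

Find clopen sets (U ∈ τ with X ∖ U ∈ τ):
  U = ∅, X ∖ U = {o, p, q, r, s} — both open, so U is clopen.
  U = {s}, X ∖ U = {o, p, q, r} — both open, so U is clopen.
  U = {o, p, q, r}, X ∖ U = {s} — both open, so U is clopen.
  U = {o, p, q, r, s}, X ∖ U = ∅ — both open, so U is clopen.
Nontrivial clopen(s) exist: e.g. {s}. So (X, τ) is disconnected.
Compute connected components by grouping points that agree on all clopens:
  component: {s}
  component: {o, p, q, r}


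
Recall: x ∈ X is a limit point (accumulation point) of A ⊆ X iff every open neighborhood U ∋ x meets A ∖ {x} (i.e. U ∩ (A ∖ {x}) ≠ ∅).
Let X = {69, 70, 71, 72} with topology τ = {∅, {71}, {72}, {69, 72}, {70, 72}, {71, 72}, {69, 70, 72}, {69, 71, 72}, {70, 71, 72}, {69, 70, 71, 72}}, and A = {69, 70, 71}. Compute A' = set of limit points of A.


A' = ∅

For each x ∈ X, list the open sets U ∈ τ with x ∈ U, then check whether U ∩ (A ∖ {x}) ≠ ∅ for every such U.
  x = 69: open {69, 72} ∋ x has {69, 72} ∩ (A ∖ {69}) = ∅, so x is NOT a limit point.
  x = 70: open {70, 72} ∋ x has {70, 72} ∩ (A ∖ {70}) = ∅, so x is NOT a limit point.
  x = 71: open {71} ∋ x has {71} ∩ (A ∖ {71}) = ∅, so x is NOT a limit point.
  x = 72: open {72} ∋ x has {72} ∩ (A ∖ {72}) = ∅, so x is NOT a limit point.
Collecting: A' = ∅.


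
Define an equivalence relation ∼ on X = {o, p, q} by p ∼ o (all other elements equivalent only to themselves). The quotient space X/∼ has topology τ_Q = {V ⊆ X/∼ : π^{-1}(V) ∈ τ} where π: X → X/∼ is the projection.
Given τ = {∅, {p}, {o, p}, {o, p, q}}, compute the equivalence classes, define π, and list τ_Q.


X/∼ = {[o=p], [q]}; |τ_Q| = 3.

Equivalence classes: [o=p], [q].
Quotient map π: X → X/∼ sends o ↦ [o=p], p ↦ [o=p], q ↦ [q].
For each subset V ⊆ X/∼, compute π^{-1}(V) ⊆ X and check whether π^{-1}(V) ∈ τ. V is open in τ_Q iff π^{-1}(V) ∈ τ.
  V = {}: π^{-1}(V) = ∅ ∈ τ ✓.
  V = {[o=p]}: π^{-1}(V) = {o, p} ∈ τ ✓.
  V = {[q]}: π^{-1}(V) = {q} ∉ τ ✗.
  V = {[o=p], [q]}: π^{-1}(V) = {o, p, q} ∈ τ ✓.
Open sets in the quotient: τ_Q = {{}, {[o=p]}, {[o=p], [q]}} (3 elements).
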